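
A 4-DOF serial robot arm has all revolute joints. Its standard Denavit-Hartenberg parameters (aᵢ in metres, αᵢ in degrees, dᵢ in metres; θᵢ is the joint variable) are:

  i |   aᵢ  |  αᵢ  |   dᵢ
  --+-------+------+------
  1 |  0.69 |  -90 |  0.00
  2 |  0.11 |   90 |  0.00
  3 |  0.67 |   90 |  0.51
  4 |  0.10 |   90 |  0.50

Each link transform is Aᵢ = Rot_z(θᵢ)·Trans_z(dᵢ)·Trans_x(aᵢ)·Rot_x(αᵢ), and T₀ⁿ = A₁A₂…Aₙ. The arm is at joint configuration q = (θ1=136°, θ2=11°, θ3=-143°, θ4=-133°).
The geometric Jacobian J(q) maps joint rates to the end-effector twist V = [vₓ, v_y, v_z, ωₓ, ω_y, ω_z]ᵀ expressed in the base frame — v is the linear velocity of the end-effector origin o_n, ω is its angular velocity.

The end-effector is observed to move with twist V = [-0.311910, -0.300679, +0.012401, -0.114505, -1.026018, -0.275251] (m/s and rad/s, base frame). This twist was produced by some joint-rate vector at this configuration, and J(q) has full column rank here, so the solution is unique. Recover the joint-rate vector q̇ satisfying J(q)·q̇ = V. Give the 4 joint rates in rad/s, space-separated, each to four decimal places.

o_n = [-0.1079, 0.0526, 0.5570]
J₁: ẑ×o_n = [-0.0526, -0.1079, 0.0000], ω = ẑ
J2: z=[-0.6947, -0.7193, 0.0000] o=[-0.4963, 0.4793, 0.0000] → [-0.4007, 0.3869, 0.5758, -0.6947, -0.7193, 0.0000]
J3: z=[-0.1373, 0.1325, 0.9816] o=[-0.5740, 0.5543, -0.0210] → [0.5691, 0.5369, 0.0071, -0.1373, 0.1325, 0.9816]
J4: z=[-0.1298, -0.9849, 0.1148] o=[0.0139, 0.5471, 0.5817] → [0.0812, -0.0172, -0.0558, -0.1298, -0.9849, 0.1148]
q̇ = J⁺·V = [0.1890, 0.1140, -0.5760, 0.8810]

0.1890 0.1140 -0.5760 0.8810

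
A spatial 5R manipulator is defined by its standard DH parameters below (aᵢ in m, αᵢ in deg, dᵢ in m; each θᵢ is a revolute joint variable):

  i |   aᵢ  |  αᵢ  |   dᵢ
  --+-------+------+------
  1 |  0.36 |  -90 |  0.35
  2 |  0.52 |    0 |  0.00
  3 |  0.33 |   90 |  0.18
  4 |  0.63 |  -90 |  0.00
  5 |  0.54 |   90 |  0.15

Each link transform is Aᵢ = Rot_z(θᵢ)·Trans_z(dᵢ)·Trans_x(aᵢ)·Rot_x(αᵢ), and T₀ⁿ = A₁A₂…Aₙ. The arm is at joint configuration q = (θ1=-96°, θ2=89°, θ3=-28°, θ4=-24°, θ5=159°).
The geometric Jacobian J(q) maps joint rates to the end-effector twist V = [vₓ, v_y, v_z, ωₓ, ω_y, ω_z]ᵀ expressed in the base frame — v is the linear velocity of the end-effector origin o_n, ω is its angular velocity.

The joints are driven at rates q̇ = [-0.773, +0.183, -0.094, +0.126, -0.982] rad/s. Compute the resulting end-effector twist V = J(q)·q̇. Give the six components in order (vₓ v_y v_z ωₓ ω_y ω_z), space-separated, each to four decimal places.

o_n = [0.2179, -0.4705, -0.7063]
J₁: ẑ×o_n = [0.4705, 0.2179, -0.0000], ω = ẑ
J2: z=[0.9945, -0.1045, 0.0000] o=[-0.0376, -0.3580, 0.3500] → [0.1104, 1.0505, -0.0851, 0.9945, -0.1045, 0.0000]
J3: z=[0.9945, -0.1045, 0.0000] o=[-0.0386, -0.3671, -0.1699] → [0.0561, 0.5334, -0.0761, 0.9945, -0.1045, 0.0000]
J4: z=[-0.0914, -0.8698, 0.4848] o=[0.1237, -0.5450, -0.4585] → [0.1794, 0.0230, 0.0751, -0.0914, -0.8698, 0.4848]
J5: z=[0.8879, -0.2916, -0.3557] o=[-0.1603, -0.7957, -0.9619] → [0.0411, -0.3615, 0.3990, 0.8879, -0.2916, -0.3557]
V = J·q̇ = [-0.3666, 0.3316, -0.3908, -0.7950, 0.1675, -0.3626]

-0.3666 0.3316 -0.3908 -0.7950 0.1675 -0.3626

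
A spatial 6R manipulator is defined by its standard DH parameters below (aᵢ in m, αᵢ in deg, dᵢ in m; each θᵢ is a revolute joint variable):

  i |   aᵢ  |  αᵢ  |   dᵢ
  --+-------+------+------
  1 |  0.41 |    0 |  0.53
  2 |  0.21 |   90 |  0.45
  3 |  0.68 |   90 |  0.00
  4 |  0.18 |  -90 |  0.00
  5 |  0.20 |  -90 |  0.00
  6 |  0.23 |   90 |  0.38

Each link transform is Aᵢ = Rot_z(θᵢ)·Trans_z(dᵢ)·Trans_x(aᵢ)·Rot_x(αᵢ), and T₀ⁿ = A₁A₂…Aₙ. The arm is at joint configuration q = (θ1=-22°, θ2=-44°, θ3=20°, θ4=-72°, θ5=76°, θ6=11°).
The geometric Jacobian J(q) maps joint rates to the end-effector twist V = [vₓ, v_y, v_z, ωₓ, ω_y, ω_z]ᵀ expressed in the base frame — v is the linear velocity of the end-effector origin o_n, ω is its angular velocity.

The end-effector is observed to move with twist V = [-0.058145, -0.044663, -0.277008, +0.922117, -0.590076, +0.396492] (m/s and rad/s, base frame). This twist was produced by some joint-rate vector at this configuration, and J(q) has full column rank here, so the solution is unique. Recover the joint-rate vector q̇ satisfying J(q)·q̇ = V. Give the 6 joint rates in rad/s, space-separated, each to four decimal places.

o_n = [0.5670, -0.7404, 1.6638]
J₁: ẑ×o_n = [0.7404, 0.5670, -0.0000], ω = ẑ
J2: z=[0.0000, 0.0000, 1.0000] o=[0.3801, -0.1536, 0.5300] → [0.5869, 0.1869, -0.0000, 0.0000, 0.0000, 1.0000]
J3: z=[-0.9135, -0.4067, 0.0000] o=[0.4656, -0.3454, 0.9800] → [-0.2781, 0.6247, 0.4021, -0.9135, -0.4067, 0.0000]
J4: z=[0.1391, -0.3125, -0.9397] o=[0.7255, -0.9292, 1.2126] → [0.0364, 0.0861, -0.0232, 0.1391, -0.3125, -0.9397]
J5: z=[0.0812, -0.9421, 0.3253] o=[0.9031, -0.9073, 1.2316] → [-0.4615, -0.1444, -0.3031, 0.0812, -0.9421, 0.3253]
J6: z=[-0.9913, -0.0424, 0.1248] o=[0.9239, -0.8408, 1.4191] → [-0.0229, 0.1981, -0.1146, -0.9913, -0.0424, 0.1248]
q̇ = J⁺·V = [0.9040, -0.7610, -0.2710, -0.0770, 0.7970, -0.6260]

0.9040 -0.7610 -0.2710 -0.0770 0.7970 -0.6260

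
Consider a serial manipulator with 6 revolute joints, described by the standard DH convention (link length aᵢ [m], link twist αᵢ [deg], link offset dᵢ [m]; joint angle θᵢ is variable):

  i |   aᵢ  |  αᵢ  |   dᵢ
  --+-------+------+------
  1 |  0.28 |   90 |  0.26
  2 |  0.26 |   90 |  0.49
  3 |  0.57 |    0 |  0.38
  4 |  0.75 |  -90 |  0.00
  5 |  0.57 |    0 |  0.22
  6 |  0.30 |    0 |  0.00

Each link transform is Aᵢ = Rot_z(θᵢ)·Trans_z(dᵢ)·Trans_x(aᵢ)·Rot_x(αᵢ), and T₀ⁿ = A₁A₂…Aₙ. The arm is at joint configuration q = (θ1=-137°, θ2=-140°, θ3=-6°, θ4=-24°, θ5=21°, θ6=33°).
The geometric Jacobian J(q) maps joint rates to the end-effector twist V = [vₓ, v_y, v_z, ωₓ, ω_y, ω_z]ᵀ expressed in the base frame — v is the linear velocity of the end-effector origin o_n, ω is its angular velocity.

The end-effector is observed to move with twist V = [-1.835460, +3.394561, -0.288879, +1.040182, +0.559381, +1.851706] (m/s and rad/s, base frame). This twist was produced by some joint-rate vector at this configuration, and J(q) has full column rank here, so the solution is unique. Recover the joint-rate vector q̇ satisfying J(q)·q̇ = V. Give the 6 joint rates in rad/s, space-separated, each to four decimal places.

o_n = [1.0701, 0.8498, -1.2054]
J₁: ẑ×o_n = [-0.8498, 1.0701, 0.0000], ω = ẑ
J2: z=[-0.6820, 0.7314, 0.0000] o=[-0.2048, -0.1910, 0.2600] → [-1.0717, -0.9994, -1.6422, -0.6820, 0.7314, 0.0000]
J3: z=[0.4701, 0.4384, 0.7660] o=[-0.3933, 0.3032, 0.0929] → [-0.9879, 1.7314, -0.3846, 0.4701, 0.4384, 0.7660]
J4: z=[0.4701, 0.4384, 0.7660] o=[0.1436, 0.7224, 0.0196] → [-0.6346, 1.2857, -0.3463, 0.4701, 0.4384, 0.7660]
J5: z=[-0.3105, 0.8946, -0.3214] o=[0.7632, 0.7875, -0.3979] → [-0.7023, -0.3494, -0.2939, -0.3105, 0.8946, -0.3214]
J6: z=[-0.3105, 0.8946, -0.3214] o=[1.0385, 0.9409, -0.9213] → [-0.2834, -0.0984, 0.0000, -0.3105, 0.8946, -0.3214]
q̇ = J⁺·V = [0.5270, -0.3410, 0.9480, 0.8010, 0.7040, -0.6570]

0.5270 -0.3410 0.9480 0.8010 0.7040 -0.6570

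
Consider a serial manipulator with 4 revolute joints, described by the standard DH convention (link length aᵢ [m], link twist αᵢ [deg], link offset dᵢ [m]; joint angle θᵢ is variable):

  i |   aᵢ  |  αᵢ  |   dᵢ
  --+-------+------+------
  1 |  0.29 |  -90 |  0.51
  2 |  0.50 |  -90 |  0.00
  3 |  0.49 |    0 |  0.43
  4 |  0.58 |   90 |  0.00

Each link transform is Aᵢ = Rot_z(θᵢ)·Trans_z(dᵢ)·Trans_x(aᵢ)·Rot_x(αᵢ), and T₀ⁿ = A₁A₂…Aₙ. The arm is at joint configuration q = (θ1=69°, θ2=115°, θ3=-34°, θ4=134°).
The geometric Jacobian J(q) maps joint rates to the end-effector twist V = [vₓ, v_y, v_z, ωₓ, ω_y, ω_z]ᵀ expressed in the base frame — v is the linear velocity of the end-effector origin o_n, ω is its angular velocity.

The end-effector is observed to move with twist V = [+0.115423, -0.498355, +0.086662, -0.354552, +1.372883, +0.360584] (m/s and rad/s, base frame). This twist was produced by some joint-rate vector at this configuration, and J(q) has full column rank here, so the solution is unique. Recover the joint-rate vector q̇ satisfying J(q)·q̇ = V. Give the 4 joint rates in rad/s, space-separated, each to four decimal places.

o_n = [0.1197, -0.5174, -0.0383]
J₁: ẑ×o_n = [0.5174, 0.1197, -0.0000], ω = ẑ
J2: z=[-0.9336, 0.3584, 0.0000] o=[0.1039, 0.2707, 0.5100] → [-0.1965, -0.5119, 0.7301, -0.9336, 0.3584, 0.0000]
J3: z=[-0.3248, -0.8461, 0.4226] o=[0.0282, 0.0735, 0.0568] → [0.3302, 0.0078, 0.2693, -0.3248, -0.8461, 0.4226]
J4: z=[-0.3248, -0.8461, 0.4226] o=[-0.4288, -0.3524, -0.1296] → [-0.0075, 0.2615, 0.5177, -0.3248, -0.8461, 0.4226]
q̇ = J⁺·V = [0.8990, 0.8230, -0.5850, -0.6890]

0.8990 0.8230 -0.5850 -0.6890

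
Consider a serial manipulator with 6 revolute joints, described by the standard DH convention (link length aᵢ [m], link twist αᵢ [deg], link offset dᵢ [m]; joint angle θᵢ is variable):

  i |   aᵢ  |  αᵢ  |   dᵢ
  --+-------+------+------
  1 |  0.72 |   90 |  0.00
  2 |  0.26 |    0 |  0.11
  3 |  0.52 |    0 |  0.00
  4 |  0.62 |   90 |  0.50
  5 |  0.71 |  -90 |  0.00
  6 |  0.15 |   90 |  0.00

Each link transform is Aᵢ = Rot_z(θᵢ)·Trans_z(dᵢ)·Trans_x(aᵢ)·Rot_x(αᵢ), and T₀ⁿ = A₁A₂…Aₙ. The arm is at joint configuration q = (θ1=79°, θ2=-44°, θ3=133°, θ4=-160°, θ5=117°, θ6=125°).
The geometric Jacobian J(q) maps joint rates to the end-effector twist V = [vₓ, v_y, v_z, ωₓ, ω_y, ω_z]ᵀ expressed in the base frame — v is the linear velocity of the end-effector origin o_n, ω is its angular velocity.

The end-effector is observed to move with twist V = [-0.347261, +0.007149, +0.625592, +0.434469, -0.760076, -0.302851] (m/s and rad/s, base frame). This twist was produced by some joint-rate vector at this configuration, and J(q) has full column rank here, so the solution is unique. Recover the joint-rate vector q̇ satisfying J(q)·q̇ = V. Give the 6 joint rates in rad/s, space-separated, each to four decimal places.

o_n = [1.3624, 0.8985, 0.0609]
J₁: ẑ×o_n = [-0.8985, 1.3624, 0.0000], ω = ẑ
J2: z=[0.9816, -0.1908, 0.0000] o=[0.1374, 0.7068, 0.0000] → [-0.0116, -0.0598, 0.4219, 0.9816, -0.1908, 0.0000]
J3: z=[0.9816, -0.1908, 0.0000] o=[0.2810, 0.8694, -0.1806] → [-0.0461, -0.2371, 0.2349, 0.9816, -0.1908, 0.0000]
J4: z=[0.9816, -0.1908, 0.0000] o=[0.2828, 0.8783, 0.3393] → [0.0531, 0.2733, 0.2258, 0.9816, -0.1908, 0.0000]
J5: z=[-0.1804, -0.9281, -0.3256] o=[0.8121, 0.9810, -0.2469] → [-0.3126, -0.1236, 0.5257, -0.1804, -0.9281, -0.3256]
J6: z=[-0.5010, -0.1981, 0.8425] o=[1.4131, 0.7573, 0.0579] → [-0.1195, -0.0411, -0.0808, -0.5010, -0.1981, 0.8425]
q̇ = J⁺·V = [0.1300, 0.4930, 0.0960, -0.1160, 0.7680, -0.2170]

0.1300 0.4930 0.0960 -0.1160 0.7680 -0.2170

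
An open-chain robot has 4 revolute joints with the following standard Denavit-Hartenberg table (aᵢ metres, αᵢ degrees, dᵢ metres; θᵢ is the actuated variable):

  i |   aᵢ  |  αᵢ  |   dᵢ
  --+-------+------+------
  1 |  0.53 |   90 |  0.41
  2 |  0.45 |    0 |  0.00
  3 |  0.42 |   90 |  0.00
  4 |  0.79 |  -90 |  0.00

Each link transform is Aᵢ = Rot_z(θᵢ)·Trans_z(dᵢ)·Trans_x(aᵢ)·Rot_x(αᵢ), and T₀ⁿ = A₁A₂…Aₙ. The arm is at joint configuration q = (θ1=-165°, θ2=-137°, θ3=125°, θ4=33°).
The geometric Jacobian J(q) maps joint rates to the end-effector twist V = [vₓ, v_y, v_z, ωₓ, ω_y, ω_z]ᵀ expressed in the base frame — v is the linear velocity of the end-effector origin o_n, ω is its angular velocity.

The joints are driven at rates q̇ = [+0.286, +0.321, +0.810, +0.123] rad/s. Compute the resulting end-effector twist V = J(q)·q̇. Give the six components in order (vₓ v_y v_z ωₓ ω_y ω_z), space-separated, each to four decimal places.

o_n = [-1.3282, 0.0895, -0.1220]
J₁: ẑ×o_n = [-0.0895, -1.3282, 0.0000], ω = ẑ
J2: z=[-0.2588, 0.9659, 0.0000] o=[-0.5119, -0.1372, 0.4100] → [-0.5138, -0.1377, 0.7298, -0.2588, 0.9659, 0.0000]
J3: z=[-0.2588, 0.9659, 0.0000] o=[-0.1940, -0.0520, 0.1031] → [-0.2174, -0.0583, 1.0589, -0.2588, 0.9659, 0.0000]
J4: z=[0.2008, 0.0538, -0.9781] o=[-0.5909, -0.1583, 0.0158] → [0.2350, 0.7489, 0.0895, 0.2008, 0.0538, -0.9781]
V = J·q̇ = [-0.3377, -0.3791, 1.1030, -0.2680, 1.0991, 0.1657]

-0.3377 -0.3791 1.1030 -0.2680 1.0991 0.1657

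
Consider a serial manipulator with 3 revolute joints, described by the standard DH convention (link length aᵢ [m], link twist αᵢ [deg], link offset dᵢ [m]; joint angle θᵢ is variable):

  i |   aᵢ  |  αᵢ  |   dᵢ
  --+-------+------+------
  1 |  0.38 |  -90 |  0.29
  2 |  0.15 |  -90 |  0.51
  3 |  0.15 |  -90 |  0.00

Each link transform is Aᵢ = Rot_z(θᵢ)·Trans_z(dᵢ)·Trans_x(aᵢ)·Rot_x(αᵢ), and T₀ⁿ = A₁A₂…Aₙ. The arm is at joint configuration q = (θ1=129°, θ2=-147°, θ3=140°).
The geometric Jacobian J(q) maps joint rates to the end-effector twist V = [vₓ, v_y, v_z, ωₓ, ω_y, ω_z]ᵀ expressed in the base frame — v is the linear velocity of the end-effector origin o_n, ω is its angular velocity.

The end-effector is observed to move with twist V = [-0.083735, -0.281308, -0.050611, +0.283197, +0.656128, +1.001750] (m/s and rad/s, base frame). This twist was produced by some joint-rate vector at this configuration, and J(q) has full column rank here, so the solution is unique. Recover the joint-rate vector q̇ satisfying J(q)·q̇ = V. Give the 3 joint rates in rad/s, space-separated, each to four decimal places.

o_n = [-0.5420, 0.0122, 0.3091]
J₁: ẑ×o_n = [-0.0122, -0.5420, 0.0000], ω = ẑ
J2: z=[-0.7771, -0.6293, 0.0000] o=[-0.2391, 0.2953, 0.2900] → [-0.0120, 0.0149, 0.0294, -0.7771, -0.6293, 0.0000]
J3: z=[-0.3428, 0.4233, 0.8387] o=[-0.5563, -0.1234, 0.3717] → [-0.1402, -0.0095, -0.0525, -0.3428, 0.4233, 0.8387]
q̇ = J⁺·V = [0.4910, -0.6330, 0.6090]

0.4910 -0.6330 0.6090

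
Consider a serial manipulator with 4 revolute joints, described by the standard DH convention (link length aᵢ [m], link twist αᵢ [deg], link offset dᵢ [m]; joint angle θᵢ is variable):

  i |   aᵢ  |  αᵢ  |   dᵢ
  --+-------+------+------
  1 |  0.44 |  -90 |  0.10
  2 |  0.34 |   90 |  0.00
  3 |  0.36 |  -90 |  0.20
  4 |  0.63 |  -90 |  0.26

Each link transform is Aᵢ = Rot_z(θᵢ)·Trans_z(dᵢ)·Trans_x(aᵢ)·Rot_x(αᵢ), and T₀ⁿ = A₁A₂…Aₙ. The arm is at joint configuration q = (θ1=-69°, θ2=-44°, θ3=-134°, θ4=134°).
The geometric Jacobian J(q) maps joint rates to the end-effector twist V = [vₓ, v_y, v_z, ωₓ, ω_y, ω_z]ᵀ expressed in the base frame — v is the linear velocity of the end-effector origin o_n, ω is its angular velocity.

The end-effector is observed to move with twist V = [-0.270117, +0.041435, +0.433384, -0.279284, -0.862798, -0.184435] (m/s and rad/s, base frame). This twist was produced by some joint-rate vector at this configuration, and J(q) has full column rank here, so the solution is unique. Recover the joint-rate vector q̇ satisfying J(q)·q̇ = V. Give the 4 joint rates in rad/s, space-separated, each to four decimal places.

-0.4750 0.1150 -0.2810 0.9860

o_n = [0.2540, -1.0098, 0.3214]
J₁: ẑ×o_n = [1.0098, 0.2540, -0.0000], ω = ẑ
J2: z=[0.9336, 0.3584, 0.0000] o=[0.1577, -0.4108, 0.1000] → [0.0794, -0.2067, -0.5938, 0.9336, 0.3584, 0.0000]
J3: z=[-0.2489, 0.6485, 0.7193] o=[0.2453, -0.6391, 0.3362] → [0.2571, 0.0026, 0.0867, -0.2489, 0.6485, 0.7193]
J4: z=[-0.4631, -0.7320, 0.4997] o=[-0.1107, -0.4343, 0.3063] → [0.2765, 0.1892, 0.5335, -0.4631, -0.7320, 0.4997]
q̇ = J⁺·V = [-0.4750, 0.1150, -0.2810, 0.9860]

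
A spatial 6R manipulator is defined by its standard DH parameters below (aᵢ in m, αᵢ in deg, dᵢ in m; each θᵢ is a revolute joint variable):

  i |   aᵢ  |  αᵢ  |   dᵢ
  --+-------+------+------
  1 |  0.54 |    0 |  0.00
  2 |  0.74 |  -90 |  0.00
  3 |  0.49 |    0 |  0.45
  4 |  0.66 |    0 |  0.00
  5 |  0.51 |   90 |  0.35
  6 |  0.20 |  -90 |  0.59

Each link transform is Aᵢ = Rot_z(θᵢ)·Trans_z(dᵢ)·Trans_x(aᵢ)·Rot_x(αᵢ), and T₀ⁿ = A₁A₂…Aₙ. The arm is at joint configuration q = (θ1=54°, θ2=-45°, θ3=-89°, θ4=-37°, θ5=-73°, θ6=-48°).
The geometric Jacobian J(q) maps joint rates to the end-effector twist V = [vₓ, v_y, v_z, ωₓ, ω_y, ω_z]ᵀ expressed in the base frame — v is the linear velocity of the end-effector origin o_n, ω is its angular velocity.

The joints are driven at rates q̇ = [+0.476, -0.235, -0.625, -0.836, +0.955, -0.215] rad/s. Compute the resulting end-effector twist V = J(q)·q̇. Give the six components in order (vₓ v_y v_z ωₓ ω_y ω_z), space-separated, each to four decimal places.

o_n = [0.1601, 1.0715, 0.2564]
J₁: ẑ×o_n = [-1.0715, 0.1601, 0.0000], ω = ẑ
J2: z=[0.0000, 0.0000, 1.0000] o=[0.3174, 0.4369, 0.0000] → [-0.6346, -0.1573, 0.0000, 0.0000, 0.0000, 1.0000]
J3: z=[-0.1564, 0.9877, 0.0000] o=[1.0483, 0.5526, 0.0000] → [0.2533, 0.0401, 0.7961, -0.1564, 0.9877, 0.0000]
J4: z=[-0.1564, 0.9877, 0.0000] o=[0.9863, 0.9984, 0.4899] → [-0.2306, -0.0365, 0.8046, -0.1564, 0.9877, 0.0000]
J5: z=[-0.1564, 0.9877, 0.0000] o=[0.6032, 0.9377, 1.0239] → [-0.7580, -0.1201, 0.4167, -0.1564, 0.9877, 0.0000]
J6: z=[0.3216, 0.0509, -0.9455] o=[0.0722, 1.2080, 0.8578] → [-0.1597, 0.1102, -0.0484, 0.3216, 0.0509, -0.9455]
V = J·q̇ = [-1.0159, -0.0197, -0.7619, 0.0100, -0.5107, 0.4443]

-1.0159 -0.0197 -0.7619 0.0100 -0.5107 0.4443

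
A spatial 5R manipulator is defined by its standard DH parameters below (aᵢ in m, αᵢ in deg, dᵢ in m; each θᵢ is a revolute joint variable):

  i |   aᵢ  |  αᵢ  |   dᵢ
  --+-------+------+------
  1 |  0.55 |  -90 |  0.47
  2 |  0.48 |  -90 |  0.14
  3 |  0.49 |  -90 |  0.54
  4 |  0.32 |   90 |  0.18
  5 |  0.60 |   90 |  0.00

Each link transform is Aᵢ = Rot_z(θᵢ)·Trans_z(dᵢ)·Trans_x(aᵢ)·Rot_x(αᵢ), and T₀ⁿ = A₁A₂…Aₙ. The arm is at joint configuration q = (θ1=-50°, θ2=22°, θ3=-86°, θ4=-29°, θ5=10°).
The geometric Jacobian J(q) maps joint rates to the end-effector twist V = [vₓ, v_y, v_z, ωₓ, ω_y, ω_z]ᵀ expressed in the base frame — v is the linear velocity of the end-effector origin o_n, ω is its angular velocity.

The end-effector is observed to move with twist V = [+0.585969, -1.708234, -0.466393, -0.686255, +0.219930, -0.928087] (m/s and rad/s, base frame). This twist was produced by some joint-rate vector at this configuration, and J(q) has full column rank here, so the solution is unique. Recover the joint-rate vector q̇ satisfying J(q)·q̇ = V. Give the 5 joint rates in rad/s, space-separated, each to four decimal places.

-0.1990 -0.3790 0.8580 -0.2910 0.0530

o_n = [1.7010, 0.1566, -0.7598]
J₁: ẑ×o_n = [-0.1566, 1.7010, 0.0000], ω = ẑ
J2: z=[0.7660, 0.6428, 0.0000] o=[0.3535, -0.4213, 0.4700] → [-0.7905, 0.9421, -0.4234, 0.7660, 0.6428, 0.0000]
J3: z=[-0.2408, 0.2870, -0.9272] o=[0.7469, -0.6723, 0.2902] → [0.4672, -1.1375, -0.4734, -0.2408, 0.2870, -0.9272]
J4: z=[0.5411, -0.7534, -0.3737] o=[1.0116, -0.2274, -0.2233] → [0.5477, 0.0327, 0.7271, 0.5411, -0.7534, -0.3737]
J5: z=[-0.6012, -0.0359, -0.7983] o=[1.2972, -0.1529, -0.4417] → [0.2585, -0.5136, -0.1716, -0.6012, -0.0359, -0.7983]
q̇ = J⁺·V = [-0.1990, -0.3790, 0.8580, -0.2910, 0.0530]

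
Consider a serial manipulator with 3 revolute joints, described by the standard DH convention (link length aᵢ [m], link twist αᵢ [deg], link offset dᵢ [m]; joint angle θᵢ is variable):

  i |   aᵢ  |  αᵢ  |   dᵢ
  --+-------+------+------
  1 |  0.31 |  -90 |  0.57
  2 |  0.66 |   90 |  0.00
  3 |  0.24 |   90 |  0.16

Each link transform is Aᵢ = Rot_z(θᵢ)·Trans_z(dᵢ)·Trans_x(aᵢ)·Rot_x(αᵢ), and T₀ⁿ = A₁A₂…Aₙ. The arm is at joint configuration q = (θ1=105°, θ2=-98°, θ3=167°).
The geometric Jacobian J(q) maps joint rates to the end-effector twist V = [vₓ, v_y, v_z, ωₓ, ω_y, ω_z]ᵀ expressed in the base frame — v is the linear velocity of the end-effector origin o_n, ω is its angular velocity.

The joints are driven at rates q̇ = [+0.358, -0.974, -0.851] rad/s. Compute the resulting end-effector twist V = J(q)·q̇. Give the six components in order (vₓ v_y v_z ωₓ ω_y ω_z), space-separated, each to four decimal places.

-0.1167 -0.4610 -0.1666 0.7227 1.0661 0.4764

o_n = [-0.0760, 0.0751, 0.9697]
J₁: ẑ×o_n = [-0.0751, -0.0760, 0.0000], ω = ẑ
J2: z=[-0.9659, -0.2588, 0.0000] o=[-0.0802, 0.2994, 0.5700] → [-0.1035, 0.3861, 0.2178, -0.9659, -0.2588, 0.0000]
J3: z=[0.2563, -0.9565, -0.1392] o=[-0.0565, 0.2107, 1.2236] → [0.2239, 0.0678, -0.0535, 0.2563, -0.9565, -0.1392]
V = J·q̇ = [-0.1167, -0.4610, -0.1666, 0.7227, 1.0661, 0.4764]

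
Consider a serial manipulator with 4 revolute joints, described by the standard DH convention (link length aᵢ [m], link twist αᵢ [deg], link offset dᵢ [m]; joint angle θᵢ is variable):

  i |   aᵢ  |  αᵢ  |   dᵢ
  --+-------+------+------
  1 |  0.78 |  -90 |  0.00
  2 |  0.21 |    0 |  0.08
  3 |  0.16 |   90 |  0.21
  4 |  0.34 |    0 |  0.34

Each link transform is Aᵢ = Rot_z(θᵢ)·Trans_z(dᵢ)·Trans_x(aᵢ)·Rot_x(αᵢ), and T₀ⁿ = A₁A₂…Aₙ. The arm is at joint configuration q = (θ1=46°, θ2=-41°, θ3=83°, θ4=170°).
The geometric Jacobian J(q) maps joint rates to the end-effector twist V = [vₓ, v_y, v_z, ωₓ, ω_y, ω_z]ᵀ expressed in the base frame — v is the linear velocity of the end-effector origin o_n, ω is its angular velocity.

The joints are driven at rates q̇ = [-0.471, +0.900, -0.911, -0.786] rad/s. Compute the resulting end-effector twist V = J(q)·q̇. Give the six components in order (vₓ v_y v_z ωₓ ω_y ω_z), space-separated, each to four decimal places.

0.3832 0.0732 -0.1726 -0.3574 -0.3860 -1.0551

o_n = [0.4686, 0.9877, 0.5074]
J₁: ẑ×o_n = [-0.9877, 0.4686, 0.0000], ω = ẑ
J2: z=[-0.7193, 0.6947, 0.0000] o=[0.5418, 0.5611, 0.0000] → [0.3525, 0.3650, -0.2561, -0.7193, 0.6947, 0.0000]
J3: z=[-0.7193, 0.6947, 0.0000] o=[0.5944, 0.7307, 0.1378] → [0.2568, 0.2659, -0.0976, -0.7193, 0.6947, 0.0000]
J4: z=[0.4648, 0.4813, 0.7431] o=[0.5259, 0.9621, 0.0307] → [0.2104, -0.2642, 0.0395, 0.4648, 0.4813, 0.7431]
V = J·q̇ = [0.3832, 0.0732, -0.1726, -0.3574, -0.3860, -1.0551]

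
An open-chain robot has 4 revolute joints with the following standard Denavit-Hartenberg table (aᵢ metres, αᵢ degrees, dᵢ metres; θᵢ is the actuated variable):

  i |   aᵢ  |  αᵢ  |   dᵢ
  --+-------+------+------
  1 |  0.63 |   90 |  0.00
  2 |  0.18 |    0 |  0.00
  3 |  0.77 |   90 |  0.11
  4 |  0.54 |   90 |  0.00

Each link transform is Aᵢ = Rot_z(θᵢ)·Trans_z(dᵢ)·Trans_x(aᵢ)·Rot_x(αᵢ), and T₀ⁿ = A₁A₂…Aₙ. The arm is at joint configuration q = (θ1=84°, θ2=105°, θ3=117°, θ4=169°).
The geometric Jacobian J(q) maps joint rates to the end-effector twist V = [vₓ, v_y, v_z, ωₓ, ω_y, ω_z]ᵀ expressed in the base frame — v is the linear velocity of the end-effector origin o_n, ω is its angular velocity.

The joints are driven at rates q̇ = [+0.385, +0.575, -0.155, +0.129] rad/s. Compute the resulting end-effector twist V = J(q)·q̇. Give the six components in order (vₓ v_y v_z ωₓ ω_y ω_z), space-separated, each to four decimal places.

o_n = [0.2542, 0.3806, 0.0133]
J₁: ẑ×o_n = [-0.3806, 0.2542, 0.0000], ω = ẑ
J2: z=[0.9945, -0.1045, 0.0000] o=[0.0659, 0.6265, 0.0000] → [-0.0014, -0.0133, -0.2249, 0.9945, -0.1045, 0.0000]
J3: z=[0.9945, -0.1045, 0.0000] o=[0.0610, 0.5802, 0.1739] → [0.0168, 0.1597, -0.1783, 0.9945, -0.1045, 0.0000]
J4: z=[-0.0699, -0.6655, 0.7431] o=[0.1106, -0.0004, -0.3414] → [-0.5192, 0.1316, 0.0689, -0.0699, -0.6655, 0.7431]
V = J·q̇ = [-0.2169, 0.0825, -0.0928, 0.4087, -0.1297, 0.4809]

-0.2169 0.0825 -0.0928 0.4087 -0.1297 0.4809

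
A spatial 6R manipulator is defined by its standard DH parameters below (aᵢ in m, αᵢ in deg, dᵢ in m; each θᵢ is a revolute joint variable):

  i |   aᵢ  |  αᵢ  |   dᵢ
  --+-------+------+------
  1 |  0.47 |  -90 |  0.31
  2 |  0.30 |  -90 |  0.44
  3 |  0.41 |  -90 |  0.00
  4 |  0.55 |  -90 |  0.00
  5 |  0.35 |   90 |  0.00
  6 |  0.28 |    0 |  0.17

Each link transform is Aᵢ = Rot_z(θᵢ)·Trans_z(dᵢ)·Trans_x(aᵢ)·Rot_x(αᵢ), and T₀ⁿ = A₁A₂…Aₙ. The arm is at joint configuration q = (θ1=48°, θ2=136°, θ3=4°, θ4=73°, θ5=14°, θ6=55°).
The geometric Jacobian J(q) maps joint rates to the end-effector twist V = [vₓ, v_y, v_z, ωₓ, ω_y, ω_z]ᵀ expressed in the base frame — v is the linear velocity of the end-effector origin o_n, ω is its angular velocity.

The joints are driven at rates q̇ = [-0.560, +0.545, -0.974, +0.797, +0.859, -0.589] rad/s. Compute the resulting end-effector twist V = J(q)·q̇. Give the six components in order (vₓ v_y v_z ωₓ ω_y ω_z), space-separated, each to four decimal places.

-0.4510 0.4941 0.1840 0.6456 1.2852 -0.7342

o_n = [0.1716, 0.7334, -1.0443]
J₁: ẑ×o_n = [-0.7334, 0.1716, 0.0000], ω = ẑ
J2: z=[-0.7431, 0.6691, 0.0000] o=[0.3145, 0.3493, 0.3100] → [-0.9062, -1.0065, -0.1899, -0.7431, 0.6691, 0.0000]
J3: z=[-0.4648, -0.5162, 0.7193] o=[-0.1569, 0.4833, 0.1016] → [0.4117, -0.2963, 0.0533, -0.4648, -0.5162, 0.7193]
J4: z=[0.7749, -0.6302, 0.0485] o=[-0.3325, 0.2455, -0.1825] → [0.5195, 0.6923, 0.6958, 0.7749, -0.6302, 0.0485]
J5: z=[0.5455, 0.7055, 0.4524] o=[-0.1569, 0.4238, -0.6723] → [-0.4026, 0.3516, -0.0629, 0.5455, 0.7055, 0.4524]
J6: z=[0.8291, -0.5331, -0.1684] o=[-0.1141, 0.5872, -0.9788] → [0.0596, 0.0062, 0.2735, 0.8291, -0.5331, -0.1684]
V = J·q̇ = [-0.4510, 0.4941, 0.1840, 0.6456, 1.2852, -0.7342]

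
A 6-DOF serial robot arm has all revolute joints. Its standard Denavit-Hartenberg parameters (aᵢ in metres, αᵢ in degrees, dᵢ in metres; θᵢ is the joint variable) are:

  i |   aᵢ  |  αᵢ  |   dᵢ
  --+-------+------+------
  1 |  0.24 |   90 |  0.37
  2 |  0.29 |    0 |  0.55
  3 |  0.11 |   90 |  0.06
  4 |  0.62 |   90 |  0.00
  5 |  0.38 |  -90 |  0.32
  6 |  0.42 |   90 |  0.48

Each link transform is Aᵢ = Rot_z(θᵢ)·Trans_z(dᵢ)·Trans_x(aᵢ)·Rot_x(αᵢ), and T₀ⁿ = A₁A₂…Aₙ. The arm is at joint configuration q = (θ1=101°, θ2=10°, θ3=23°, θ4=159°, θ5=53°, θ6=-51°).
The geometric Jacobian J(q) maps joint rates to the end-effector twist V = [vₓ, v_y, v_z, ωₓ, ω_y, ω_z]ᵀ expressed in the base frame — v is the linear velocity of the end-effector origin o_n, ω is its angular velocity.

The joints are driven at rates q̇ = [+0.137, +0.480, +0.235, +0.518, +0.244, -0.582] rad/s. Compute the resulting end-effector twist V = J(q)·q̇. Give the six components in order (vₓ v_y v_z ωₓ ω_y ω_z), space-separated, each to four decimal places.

-0.3629 0.5369 0.3861 1.1270 0.0161 -0.1924

o_n = [1.2657, 1.0211, -0.3849]
J₁: ẑ×o_n = [-1.0211, 1.2657, 0.0000], ω = ẑ
J2: z=[0.9816, 0.1908, 0.0000] o=[-0.0458, 0.2356, 0.3700] → [-0.1440, 0.7410, 0.5208, 0.9816, 0.1908, 0.0000]
J3: z=[0.9816, 0.1908, 0.0000] o=[0.4396, 0.6209, 0.4204] → [-0.1536, 0.7904, 0.2352, 0.9816, 0.1908, 0.0000]
J4: z=[-0.1039, 0.5346, -0.8387] o=[0.4809, 0.7229, 0.4803] → [-0.2125, -0.7481, -0.4505, -0.1039, 0.5346, -0.8387]
J5: z=[0.8591, 0.4732, 0.1952] o=[0.7916, 0.2888, 0.1650] → [-0.4031, 0.5649, 0.4048, 0.8591, 0.4732, 0.1952]
J6: z=[-0.4628, 0.8810, -0.0986] o=[1.1496, 0.4423, -0.1433] → [-0.1557, -0.1232, -0.3701, -0.4628, 0.8810, -0.0986]
V = J·q̇ = [-0.3629, 0.5369, 0.3861, 1.1270, 0.0161, -0.1924]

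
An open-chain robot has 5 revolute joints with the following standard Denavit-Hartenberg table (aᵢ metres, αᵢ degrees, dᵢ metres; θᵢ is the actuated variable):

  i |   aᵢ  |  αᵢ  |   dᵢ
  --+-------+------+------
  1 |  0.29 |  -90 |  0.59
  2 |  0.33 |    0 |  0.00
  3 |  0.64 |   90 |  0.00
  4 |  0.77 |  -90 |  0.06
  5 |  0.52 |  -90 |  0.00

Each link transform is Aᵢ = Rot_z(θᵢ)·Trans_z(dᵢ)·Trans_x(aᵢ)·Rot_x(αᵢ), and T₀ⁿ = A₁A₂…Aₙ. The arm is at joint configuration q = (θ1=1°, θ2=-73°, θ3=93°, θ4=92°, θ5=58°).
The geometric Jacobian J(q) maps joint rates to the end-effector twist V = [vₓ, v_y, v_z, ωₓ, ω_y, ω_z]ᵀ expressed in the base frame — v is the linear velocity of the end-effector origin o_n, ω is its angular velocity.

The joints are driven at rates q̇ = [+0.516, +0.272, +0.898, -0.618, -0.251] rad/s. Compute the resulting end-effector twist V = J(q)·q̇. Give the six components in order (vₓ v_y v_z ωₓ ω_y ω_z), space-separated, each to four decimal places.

o_n = [0.8049, 1.0591, 0.3412]
J₁: ẑ×o_n = [-1.0591, 0.8049, 0.0000], ω = ẑ
J2: z=[-0.0175, 0.9998, 0.0000] o=[0.2900, 0.0051, 0.5900] → [-0.2488, -0.0043, -0.5333, -0.0175, 0.9998, 0.0000]
J3: z=[-0.0175, 0.9998, 0.0000] o=[0.3864, 0.0067, 0.9056] → [-0.5643, -0.0099, -0.4368, -0.0175, 0.9998, 0.0000]
J4: z=[0.3420, 0.0060, 0.9397] o=[0.9877, 0.0172, 0.6867] → [-0.9811, -0.0536, 0.3574, 0.3420, 0.0060, 0.9397]
J5: z=[-0.9384, -0.0513, 0.3418] o=[0.9696, 0.7866, 0.7523] → [-0.0721, -0.4420, -0.2642, -0.9384, -0.0513, 0.3418]
V = J·q̇ = [-0.4965, 0.5494, -0.6919, 0.0038, 1.1790, -0.1505]

-0.4965 0.5494 -0.6919 0.0038 1.1790 -0.1505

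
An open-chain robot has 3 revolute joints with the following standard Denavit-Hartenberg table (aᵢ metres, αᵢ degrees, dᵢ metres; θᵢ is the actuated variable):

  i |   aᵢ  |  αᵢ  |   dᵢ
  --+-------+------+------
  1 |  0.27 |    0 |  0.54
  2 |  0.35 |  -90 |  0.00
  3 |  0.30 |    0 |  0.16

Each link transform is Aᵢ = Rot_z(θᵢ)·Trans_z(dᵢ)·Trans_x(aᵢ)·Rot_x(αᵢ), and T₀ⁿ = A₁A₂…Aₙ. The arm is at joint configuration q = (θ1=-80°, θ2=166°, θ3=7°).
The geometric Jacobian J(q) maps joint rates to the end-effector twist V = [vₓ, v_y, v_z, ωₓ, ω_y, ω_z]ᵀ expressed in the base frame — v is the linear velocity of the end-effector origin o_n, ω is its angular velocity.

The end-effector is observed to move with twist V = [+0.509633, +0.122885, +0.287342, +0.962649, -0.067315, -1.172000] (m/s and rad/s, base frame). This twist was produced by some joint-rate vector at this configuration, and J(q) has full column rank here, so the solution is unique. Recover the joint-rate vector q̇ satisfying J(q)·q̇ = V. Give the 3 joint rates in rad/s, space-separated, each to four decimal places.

-0.9900 -0.1820 -0.9650

o_n = [-0.0675, 0.3914, 0.5034]
J₁: ẑ×o_n = [-0.3914, -0.0675, 0.0000], ω = ẑ
J2: z=[0.0000, 0.0000, 1.0000] o=[0.0469, -0.2659, 0.5400] → [-0.6573, -0.1144, 0.0000, 0.0000, 0.0000, 1.0000]
J3: z=[-0.9976, 0.0698, 0.0000] o=[0.0713, 0.0832, 0.5400] → [-0.0026, -0.0365, -0.2978, -0.9976, 0.0698, 0.0000]
q̇ = J⁺·V = [-0.9900, -0.1820, -0.9650]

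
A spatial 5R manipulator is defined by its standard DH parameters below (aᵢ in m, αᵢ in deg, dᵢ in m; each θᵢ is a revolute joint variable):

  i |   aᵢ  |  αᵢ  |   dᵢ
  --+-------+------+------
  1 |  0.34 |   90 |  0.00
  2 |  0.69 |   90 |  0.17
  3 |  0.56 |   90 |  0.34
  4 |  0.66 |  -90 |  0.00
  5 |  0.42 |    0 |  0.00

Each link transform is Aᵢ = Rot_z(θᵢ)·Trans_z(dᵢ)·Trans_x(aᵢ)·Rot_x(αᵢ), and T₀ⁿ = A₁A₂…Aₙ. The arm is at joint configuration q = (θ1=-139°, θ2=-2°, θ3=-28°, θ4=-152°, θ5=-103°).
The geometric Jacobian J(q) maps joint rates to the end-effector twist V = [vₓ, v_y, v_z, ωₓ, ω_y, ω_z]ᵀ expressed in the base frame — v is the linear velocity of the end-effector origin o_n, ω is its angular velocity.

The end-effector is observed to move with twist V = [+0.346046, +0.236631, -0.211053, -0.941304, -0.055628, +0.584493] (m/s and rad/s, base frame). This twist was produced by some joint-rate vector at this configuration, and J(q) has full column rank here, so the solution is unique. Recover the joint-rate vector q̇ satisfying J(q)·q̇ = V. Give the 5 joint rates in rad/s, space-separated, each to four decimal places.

o_n = [-0.5264, -0.7488, -0.0937]
J₁: ẑ×o_n = [0.7488, -0.5264, 0.0000], ω = ẑ
J2: z=[-0.6561, 0.7547, 0.0000] o=[-0.2566, -0.2231, 0.0000] → [-0.0707, -0.0615, 0.5485, -0.6561, 0.7547, 0.0000]
J3: z=[0.0263, 0.0229, -0.9994] o=[-0.8886, -0.5472, -0.0241] → [-0.2031, -0.3602, -0.0136, 0.0263, 0.0229, -0.9994]
J4: z=[0.9334, -0.3586, 0.0164] o=[-1.0801, -1.0620, -0.3811] → [-0.1082, -0.2592, 0.4908, 0.9334, -0.3586, 0.0164]
J5: z=[-0.1913, -0.4583, 0.8679] o=[-0.8796, -0.5252, -0.0535] → [0.2125, 0.2989, 0.2047, -0.1913, -0.4583, 0.8679]
q̇ = J⁺·V = [0.1990, 0.0400, 0.3330, -0.8170, 0.8430]

0.1990 0.0400 0.3330 -0.8170 0.8430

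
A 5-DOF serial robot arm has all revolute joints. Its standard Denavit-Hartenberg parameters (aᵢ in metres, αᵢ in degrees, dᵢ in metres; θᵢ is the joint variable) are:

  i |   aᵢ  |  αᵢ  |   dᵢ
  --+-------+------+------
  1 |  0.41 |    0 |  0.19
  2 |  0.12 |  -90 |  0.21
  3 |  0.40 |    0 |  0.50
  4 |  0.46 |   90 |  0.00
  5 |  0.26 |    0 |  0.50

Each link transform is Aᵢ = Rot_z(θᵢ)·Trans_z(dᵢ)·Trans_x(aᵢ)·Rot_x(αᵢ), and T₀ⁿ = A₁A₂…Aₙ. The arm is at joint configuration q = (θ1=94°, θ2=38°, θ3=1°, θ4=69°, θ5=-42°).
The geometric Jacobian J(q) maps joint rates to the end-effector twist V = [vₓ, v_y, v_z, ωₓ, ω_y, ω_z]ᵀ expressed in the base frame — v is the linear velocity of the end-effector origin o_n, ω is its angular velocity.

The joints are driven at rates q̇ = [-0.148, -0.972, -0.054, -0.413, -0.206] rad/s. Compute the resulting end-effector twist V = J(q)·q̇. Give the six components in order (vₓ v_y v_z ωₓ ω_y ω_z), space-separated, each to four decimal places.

0.7251 1.3563 0.3790 0.4766 0.1686 -1.1905

o_n = [-1.0827, 1.0924, -0.0498]
J₁: ẑ×o_n = [-1.0924, -1.0827, 0.0000], ω = ẑ
J2: z=[0.0000, 0.0000, 1.0000] o=[-0.0286, 0.4090, 0.1900] → [-0.6834, -1.0541, 0.0000, 0.0000, 0.0000, 1.0000]
J3: z=[-0.7431, -0.6691, 0.0000] o=[-0.1089, 0.4982, 0.4000] → [0.3010, -0.3343, -1.0932, -0.7431, -0.6691, 0.0000]
J4: z=[-0.7431, -0.6691, 0.0000] o=[-0.7481, 0.4608, 0.3930] → [0.2963, -0.3291, -0.6933, -0.7431, -0.6691, 0.0000]
J5: z=[-0.6288, 0.6983, 0.3420] o=[-0.8534, 0.5777, -0.0392] → [-0.1834, -0.0851, -0.1635, -0.6288, 0.6983, 0.3420]
V = J·q̇ = [0.7251, 1.3563, 0.3790, 0.4766, 0.1686, -1.1905]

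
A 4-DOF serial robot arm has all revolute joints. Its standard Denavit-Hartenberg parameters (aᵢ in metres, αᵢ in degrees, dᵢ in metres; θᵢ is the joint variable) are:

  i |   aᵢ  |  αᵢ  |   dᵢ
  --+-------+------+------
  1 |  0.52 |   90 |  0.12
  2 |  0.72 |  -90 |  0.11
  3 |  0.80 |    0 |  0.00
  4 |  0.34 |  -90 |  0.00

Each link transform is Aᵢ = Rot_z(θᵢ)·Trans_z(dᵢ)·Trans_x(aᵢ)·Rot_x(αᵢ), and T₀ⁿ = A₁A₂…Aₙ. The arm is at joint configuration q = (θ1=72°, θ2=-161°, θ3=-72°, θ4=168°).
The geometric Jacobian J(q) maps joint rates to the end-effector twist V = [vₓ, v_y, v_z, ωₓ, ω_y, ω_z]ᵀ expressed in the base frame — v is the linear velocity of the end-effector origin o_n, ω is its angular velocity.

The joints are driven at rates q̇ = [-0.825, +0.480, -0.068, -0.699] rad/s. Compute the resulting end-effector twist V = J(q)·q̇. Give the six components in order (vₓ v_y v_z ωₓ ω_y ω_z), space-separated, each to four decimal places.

-0.4446 -0.3710 -0.4904 0.3793 -0.3858 -0.0998

o_n = [0.3951, -0.5079, -0.1833]
J₁: ẑ×o_n = [0.5079, 0.3951, -0.0000], ω = ẑ
J2: z=[0.9511, -0.3090, 0.0000] o=[0.1607, 0.4945, 0.1200] → [0.0937, 0.2885, -0.8809, 0.9511, -0.3090, 0.0000]
J3: z=[0.1006, 0.3096, -0.9455] o=[0.0549, -0.1869, -0.1144] → [-0.3248, -0.3147, -0.1376, 0.1006, 0.3096, -0.9455]
J4: z=[0.1006, 0.3096, -0.9455] o=[0.7063, -0.6443, -0.1949] → [0.1326, 0.2931, 0.1101, 0.1006, 0.3096, -0.9455]
V = J·q̇ = [-0.4446, -0.3710, -0.4904, 0.3793, -0.3858, -0.0998]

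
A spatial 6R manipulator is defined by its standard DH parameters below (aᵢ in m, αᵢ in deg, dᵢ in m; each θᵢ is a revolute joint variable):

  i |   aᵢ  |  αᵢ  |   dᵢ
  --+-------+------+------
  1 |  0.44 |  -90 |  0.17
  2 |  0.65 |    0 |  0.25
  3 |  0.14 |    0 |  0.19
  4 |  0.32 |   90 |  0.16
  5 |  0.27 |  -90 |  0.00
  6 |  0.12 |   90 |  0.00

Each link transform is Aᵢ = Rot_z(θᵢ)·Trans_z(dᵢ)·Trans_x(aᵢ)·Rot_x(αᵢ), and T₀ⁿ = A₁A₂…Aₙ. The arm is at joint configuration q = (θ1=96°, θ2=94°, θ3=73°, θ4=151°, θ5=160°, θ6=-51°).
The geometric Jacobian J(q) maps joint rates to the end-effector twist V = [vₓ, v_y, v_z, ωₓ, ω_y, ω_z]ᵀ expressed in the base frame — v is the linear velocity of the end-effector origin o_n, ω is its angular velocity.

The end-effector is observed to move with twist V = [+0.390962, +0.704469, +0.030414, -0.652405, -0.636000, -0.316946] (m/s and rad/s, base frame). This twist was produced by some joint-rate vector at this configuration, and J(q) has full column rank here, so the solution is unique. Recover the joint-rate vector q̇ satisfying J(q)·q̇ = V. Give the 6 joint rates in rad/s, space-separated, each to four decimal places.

-0.9580 -0.0190 0.3870 0.3210 0.8540 -0.0280

o_n = [-0.7343, 0.1162, -0.4437]
J₁: ẑ×o_n = [-0.1162, -0.7343, 0.0000], ω = ẑ
J2: z=[-0.9945, -0.1045, 0.0000] o=[-0.0460, 0.4376, 0.1700] → [0.0642, -0.6104, 0.2476, -0.9945, -0.1045, 0.0000]
J3: z=[-0.9945, -0.1045, 0.0000] o=[-0.2899, 0.3664, -0.4784] → [-0.0036, 0.0345, 0.2023, -0.9945, -0.1045, 0.0000]
J4: z=[-0.9945, -0.1045, 0.0000] o=[-0.4646, 0.2108, -0.5099] → [-0.0069, 0.0658, 0.0659, -0.9945, -0.1045, 0.0000]
J5: z=[0.0699, -0.6655, 0.7431] o=[-0.6486, 0.4306, -0.2958] → [0.3321, -0.0534, -0.0791, 0.0699, -0.6655, 0.7431]
J6: z=[0.9611, -0.1546, -0.2289] o=[-0.7207, 0.2335, -0.4656] → [-0.0302, -0.0178, -0.1148, 0.9611, -0.1546, -0.2289]
q̇ = J⁺·V = [-0.9580, -0.0190, 0.3870, 0.3210, 0.8540, -0.0280]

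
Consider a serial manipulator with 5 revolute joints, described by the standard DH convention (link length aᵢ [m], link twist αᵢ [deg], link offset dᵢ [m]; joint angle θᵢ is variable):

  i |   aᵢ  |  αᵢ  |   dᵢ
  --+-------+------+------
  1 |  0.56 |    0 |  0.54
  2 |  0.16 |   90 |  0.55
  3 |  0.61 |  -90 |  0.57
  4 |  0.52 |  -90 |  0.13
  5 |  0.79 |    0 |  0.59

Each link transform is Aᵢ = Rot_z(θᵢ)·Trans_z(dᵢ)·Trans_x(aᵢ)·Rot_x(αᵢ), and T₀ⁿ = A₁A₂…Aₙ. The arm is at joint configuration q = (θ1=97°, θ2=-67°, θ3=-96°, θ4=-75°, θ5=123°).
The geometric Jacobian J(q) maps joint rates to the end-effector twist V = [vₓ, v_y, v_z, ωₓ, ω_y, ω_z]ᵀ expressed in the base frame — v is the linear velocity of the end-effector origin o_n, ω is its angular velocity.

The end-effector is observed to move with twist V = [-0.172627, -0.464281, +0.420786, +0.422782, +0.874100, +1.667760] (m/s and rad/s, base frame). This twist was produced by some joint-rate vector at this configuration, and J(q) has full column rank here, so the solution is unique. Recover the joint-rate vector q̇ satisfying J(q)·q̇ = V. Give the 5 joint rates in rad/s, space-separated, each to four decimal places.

o_n = [-0.2453, -0.1283, -0.0509]
J₁: ẑ×o_n = [0.1283, -0.2453, 0.0000], ω = ẑ
J2: z=[0.0000, 0.0000, 1.0000] o=[-0.0682, 0.5558, 0.5400] → [0.6842, -0.1770, 0.0000, 0.0000, 0.0000, 1.0000]
J3: z=[0.5000, -0.8660, 0.0000] o=[0.0703, 0.6358, 1.0900] → [0.9880, 0.5704, -0.6554, 0.5000, -0.8660, 0.0000]
J4: z=[0.8613, 0.4973, -0.1045] o=[0.3001, 0.1103, 0.4833] → [-0.2906, 0.5171, 0.0657, 0.8613, 0.4973, -0.1045]
J5: z=[-0.2168, 0.1737, -0.9606] o=[0.6510, -0.2671, 0.3359] → [0.0661, 0.7771, 0.1256, -0.2168, 0.1737, -0.9606]
q̇ = J⁺·V = [0.6070, 0.8810, -0.6160, 0.7800, -0.2720]

0.6070 0.8810 -0.6160 0.7800 -0.2720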